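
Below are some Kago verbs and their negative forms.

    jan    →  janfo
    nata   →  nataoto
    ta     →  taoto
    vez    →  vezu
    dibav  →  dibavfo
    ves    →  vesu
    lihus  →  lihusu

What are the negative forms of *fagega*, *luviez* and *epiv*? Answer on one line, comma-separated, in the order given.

The suffix is conditioned by the final sound: -u when the stem ends in a sibilant (*vez*, *ves*, *lihus*); -fo when the stem ends in a non-sibilant consonant (*jan*, *dibav*); -oto when the stem ends in a vowel (*nata*, *ta*).
Since the final sound of *fagega* is /a/ (a vowel), it takes -oto, giving *fagegaoto*.
The final sound of *luviez* is /z/, which is a sibilant, so the suffix is -u, giving *luviezu*.
*epiv*: final sound = /v/, a non-sibilant consonant → -fo → *epivfo*.

fagegaoto, luviezu, epivfo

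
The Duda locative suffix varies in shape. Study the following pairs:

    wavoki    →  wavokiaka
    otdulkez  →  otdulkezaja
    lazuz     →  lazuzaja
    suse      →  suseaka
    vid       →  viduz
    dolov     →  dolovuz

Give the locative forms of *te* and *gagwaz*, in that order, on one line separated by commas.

teaka, gagwazaja

The suffix is conditioned by the final sound: -aja when the stem ends in a sibilant (*otdulkez*, *lazuz*); -uz when the stem ends in a non-sibilant consonant (*vid*, *dolov*); -aka when the stem ends in a vowel (*wavoki*, *suse*).
The final sound of *te* is /e/, which is a vowel, so the suffix is -aka, giving *teaka*.
*gagwaz* — final sound /z/ (a sibilant) → -aja → *gagwazaja*.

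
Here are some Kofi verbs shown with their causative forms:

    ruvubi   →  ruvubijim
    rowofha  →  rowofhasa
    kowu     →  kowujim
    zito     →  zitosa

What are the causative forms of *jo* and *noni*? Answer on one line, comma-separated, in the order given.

The suffix is conditioned by the last vowel: -jim when the last vowel of the stem is a high vowel (*ruvubi*, *kowu*); -sa when the last vowel of the stem is a non-high vowel (*rowofha*, *zito*).
*jo* — last vowel /o/ (a non-high vowel) → -sa → *josa*.
*noni*: last vowel = /i/, a high vowel → -jim → *nonijim*.

josa, nonijim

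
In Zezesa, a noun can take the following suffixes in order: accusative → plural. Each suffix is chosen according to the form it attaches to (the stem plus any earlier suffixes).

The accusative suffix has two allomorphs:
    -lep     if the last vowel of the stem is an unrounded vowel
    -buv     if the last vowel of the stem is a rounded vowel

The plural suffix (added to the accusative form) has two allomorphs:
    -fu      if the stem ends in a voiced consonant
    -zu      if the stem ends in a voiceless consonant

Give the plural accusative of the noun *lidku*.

The last vowel of *lidku* is /u/, which is a rounded vowel, so the accusative suffix is -buv, giving *lidkubuv*.
The accusative form *lidkubuv* — final consonant /v/ (voiced) → -fu → *lidkubuvfu*.

lidkubuvfu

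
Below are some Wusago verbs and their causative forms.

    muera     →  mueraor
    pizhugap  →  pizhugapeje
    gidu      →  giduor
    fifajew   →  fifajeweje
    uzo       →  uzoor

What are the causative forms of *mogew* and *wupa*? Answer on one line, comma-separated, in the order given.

Looking at the final sound of each stem: -eje when the stem ends in a consonant (*pizhugap*, *fifajew*); -or when the stem ends in a vowel (*muera*, *gidu*, *uzo*).
The final sound of *mogew* is /w/, which is a consonant, so the suffix is -eje, giving *mogeweje*.
Since the final sound of *wupa* is /a/ (a vowel), it takes -or, giving *wupaor*.

mogeweje, wupaor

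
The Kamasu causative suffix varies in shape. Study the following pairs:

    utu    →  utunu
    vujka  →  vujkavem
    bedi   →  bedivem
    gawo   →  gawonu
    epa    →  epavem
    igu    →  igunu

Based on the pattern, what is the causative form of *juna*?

The pattern is rounding harmony: -nu when the last vowel of the stem is a rounded vowel (*utu*, *gawo*, *igu*); -vem when the last vowel of the stem is an unrounded vowel (*vujka*, *bedi*, *epa*).
*juna* — last vowel /a/ (an unrounded vowel) → -vem → *junavem*.

junavem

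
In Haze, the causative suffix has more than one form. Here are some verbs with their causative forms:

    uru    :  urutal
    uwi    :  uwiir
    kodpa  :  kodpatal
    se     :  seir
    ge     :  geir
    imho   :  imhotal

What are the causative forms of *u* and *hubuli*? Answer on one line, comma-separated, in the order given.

The pattern is front/back vowel harmony: -ir when the last vowel of the stem is a front vowel (*uwi*, *se*, *ge*); -tal when the last vowel of the stem is a back vowel (*uru*, *kodpa*, *imho*).
Since the last vowel of *u* is /u/ (a back vowel), it takes -tal, giving *utal*.
The last vowel of *hubuli* is /i/, which is a front vowel, so the suffix is -ir, giving *hubuliir*.

utal, hubuliir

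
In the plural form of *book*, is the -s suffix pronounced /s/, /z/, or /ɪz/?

/s/

The stem *book* ends in a voiceless non-sibilant consonant.
The plural suffix surfaces as /ɪz/ after sibilants, /s/ after other voiceless consonants, and /z/ after other voiced sounds.
So the plural -s on *book* is pronounced /s/.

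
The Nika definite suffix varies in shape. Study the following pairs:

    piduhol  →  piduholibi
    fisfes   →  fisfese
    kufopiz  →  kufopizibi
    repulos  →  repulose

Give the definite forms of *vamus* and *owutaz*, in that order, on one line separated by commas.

vamuse, owutazibi

The alternation tracks the final consonant of the stem — -e when the stem ends in a voiceless consonant (*fisfes*, *repulos*); -ibi when the stem ends in a voiced consonant (*piduhol*, *kufopiz*).
*vamus*: final consonant = /s/, voiceless → -e → *vamuse*.
Since the final consonant of *owutaz* is /z/ (voiced), it takes -ibi, giving *owutazibi*.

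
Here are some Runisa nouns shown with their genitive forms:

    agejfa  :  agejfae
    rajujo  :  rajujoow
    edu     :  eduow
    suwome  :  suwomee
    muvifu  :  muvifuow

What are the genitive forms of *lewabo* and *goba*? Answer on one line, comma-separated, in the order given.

Looking at the last vowel of each stem: -ow when the last vowel of the stem is a rounded vowel (*rajujo*, *edu*, *muvifu*); -e when the last vowel of the stem is an unrounded vowel (*agejfa*, *suwome*).
The last vowel of *lewabo* is /o/, which is a rounded vowel, so the suffix is -ow, giving *lewaboow*.
The last vowel of *goba* is /a/, which is an unrounded vowel, so the suffix is -e, giving *gobae*.

lewaboow, gobae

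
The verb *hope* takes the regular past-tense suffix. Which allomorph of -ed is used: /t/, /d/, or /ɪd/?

/t/

The stem *hope* ends in a voiceless consonant other than /t/.
The -ed suffix is realized as /ɪd/ after /t, d/; as /t/ after other voiceless consonants; and as /d/ after other voiced sounds.
So -ed on *hope* is pronounced /t/.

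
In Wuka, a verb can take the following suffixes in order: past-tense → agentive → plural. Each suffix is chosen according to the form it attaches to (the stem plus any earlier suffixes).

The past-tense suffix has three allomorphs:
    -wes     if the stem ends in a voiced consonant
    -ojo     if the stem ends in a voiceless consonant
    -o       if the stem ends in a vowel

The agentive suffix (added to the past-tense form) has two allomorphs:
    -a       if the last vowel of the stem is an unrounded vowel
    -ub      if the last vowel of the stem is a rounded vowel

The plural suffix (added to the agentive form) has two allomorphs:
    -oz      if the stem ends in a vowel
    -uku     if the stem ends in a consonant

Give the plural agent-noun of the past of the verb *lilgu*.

lilguoubuku

*lilgu*: final sound = /u/, a vowel → -o → *lilguo*.
The past-tense form *lilguo* — last vowel /o/ (a rounded vowel) → -ub → *lilguoub*.
The agentive form *lilguoub*: final sound = /b/, a consonant → -uku → *lilguoubuku*.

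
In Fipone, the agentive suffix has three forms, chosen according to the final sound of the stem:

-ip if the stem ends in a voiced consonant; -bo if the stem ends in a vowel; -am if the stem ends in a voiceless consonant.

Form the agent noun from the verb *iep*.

iepam

The final sound of *iep* is /p/, which is a voiceless consonant, so the suffix is -am, giving *iepam*.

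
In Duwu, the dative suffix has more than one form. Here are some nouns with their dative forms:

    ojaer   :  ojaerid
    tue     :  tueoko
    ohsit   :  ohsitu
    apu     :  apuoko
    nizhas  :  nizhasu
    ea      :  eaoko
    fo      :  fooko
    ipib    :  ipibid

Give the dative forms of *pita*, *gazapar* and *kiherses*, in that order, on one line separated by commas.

Looking at the final sound of each stem: -u when the stem ends in a voiceless consonant (*ohsit*, *nizhas*); -id when the stem ends in a voiced consonant (*ojaer*, *ipib*); -oko when the stem ends in a vowel (*tue*, *apu*, *ea*, *fo*).
Since the final sound of *pita* is /a/ (a vowel), it takes -oko, giving *pitaoko*.
*gazapar* — final sound /r/ (a voiced consonant) → -id → *gazaparid*.
*kiherses*: final sound = /s/, a voiceless consonant → -u → *kihersesu*.

pitaoko, gazaparid, kihersesu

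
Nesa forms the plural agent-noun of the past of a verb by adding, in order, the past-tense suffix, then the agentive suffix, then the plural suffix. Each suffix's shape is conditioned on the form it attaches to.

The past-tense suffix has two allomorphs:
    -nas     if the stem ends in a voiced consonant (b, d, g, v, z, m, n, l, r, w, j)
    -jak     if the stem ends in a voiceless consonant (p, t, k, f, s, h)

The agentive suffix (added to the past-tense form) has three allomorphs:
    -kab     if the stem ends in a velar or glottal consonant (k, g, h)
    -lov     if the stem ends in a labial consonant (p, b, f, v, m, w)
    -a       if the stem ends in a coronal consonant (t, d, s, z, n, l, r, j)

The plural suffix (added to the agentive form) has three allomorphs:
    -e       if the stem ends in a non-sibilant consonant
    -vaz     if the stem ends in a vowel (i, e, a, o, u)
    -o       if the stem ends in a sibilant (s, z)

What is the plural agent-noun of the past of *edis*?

*edis*: final consonant = /s/, voiceless → -jak → *edisjak*.
The final consonant of the past-tense form *edisjak* is /k/, which is velar/glottal, so the agentive suffix is -kab, giving *edisjakkab*.
The agentive form *edisjakkab* — final sound /b/ (a non-sibilant consonant) → -e → *edisjakkabe*.

edisjakkabe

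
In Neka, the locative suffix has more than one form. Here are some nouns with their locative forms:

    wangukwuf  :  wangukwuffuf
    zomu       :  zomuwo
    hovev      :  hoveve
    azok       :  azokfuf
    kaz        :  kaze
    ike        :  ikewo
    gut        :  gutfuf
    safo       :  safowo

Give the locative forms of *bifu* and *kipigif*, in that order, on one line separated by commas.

Looking at the final sound of each stem: -fuf when the stem ends in a voiceless consonant (*wangukwuf*, *azok*, *gut*); -e when the stem ends in a voiced consonant (*hovev*, *kaz*); -wo when the stem ends in a vowel (*zomu*, *ike*, *safo*).
Since the final sound of *bifu* is /u/ (a vowel), it takes -wo, giving *bifuwo*.
*kipigif* — final sound /f/ (a voiceless consonant) → -fuf → *kipigiffuf*.

bifuwo, kipigiffuf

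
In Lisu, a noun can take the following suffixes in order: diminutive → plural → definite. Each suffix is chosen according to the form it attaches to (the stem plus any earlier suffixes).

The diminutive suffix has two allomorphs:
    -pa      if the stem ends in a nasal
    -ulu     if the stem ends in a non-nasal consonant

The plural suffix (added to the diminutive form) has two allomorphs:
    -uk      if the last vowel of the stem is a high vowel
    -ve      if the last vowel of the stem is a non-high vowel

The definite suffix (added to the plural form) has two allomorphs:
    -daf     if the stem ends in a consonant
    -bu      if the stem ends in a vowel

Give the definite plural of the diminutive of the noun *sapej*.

The final consonant of *sapej* is /j/, which is non-nasal, so the diminutive suffix is -ulu, giving *sapejulu*.
The diminutive form *sapejulu*: last vowel = /u/, a high vowel → -uk → *sapejuluuk*.
The final sound of the plural form *sapejuluuk* is /k/, which is a consonant, so the definite suffix is -daf, giving *sapejuluukdaf*.

sapejuluukdaf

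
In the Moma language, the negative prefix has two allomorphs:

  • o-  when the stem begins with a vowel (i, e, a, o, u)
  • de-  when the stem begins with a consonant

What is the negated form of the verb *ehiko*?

oehiko

*ehiko*: first sound = /e/, a vowel → o- → *oehiko*.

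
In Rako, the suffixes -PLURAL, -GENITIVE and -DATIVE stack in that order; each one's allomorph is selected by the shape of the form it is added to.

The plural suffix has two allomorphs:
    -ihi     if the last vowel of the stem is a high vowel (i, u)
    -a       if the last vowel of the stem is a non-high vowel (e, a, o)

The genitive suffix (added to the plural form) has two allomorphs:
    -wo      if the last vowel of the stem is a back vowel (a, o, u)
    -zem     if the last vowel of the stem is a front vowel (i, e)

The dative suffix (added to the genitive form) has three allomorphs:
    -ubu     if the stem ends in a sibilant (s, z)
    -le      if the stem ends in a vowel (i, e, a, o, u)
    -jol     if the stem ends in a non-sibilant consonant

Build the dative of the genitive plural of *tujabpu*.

tujabpuihizemjol

*tujabpu*: last vowel = /u/, a high vowel → -ihi → *tujabpuihi*.
The plural form *tujabpuihi*: last vowel = /i/, a front vowel → -zem → *tujabpuihizem*.
The genitive form *tujabpuihizem*: final sound = /m/, a non-sibilant consonant → -jol → *tujabpuihizemjol*.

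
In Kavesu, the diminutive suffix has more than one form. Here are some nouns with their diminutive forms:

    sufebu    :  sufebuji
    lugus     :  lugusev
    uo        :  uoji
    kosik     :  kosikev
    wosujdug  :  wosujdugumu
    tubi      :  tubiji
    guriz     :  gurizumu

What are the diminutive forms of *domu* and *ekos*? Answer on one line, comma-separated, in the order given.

domuji, ekosev

The alternation tracks the final sound of the stem — -ev when the stem ends in a voiceless consonant (*lugus*, *kosik*); -umu when the stem ends in a voiced consonant (*wosujdug*, *guriz*); -ji when the stem ends in a vowel (*sufebu*, *uo*, *tubi*).
Since the final sound of *domu* is /u/ (a vowel), it takes -ji, giving *domuji*.
Since the final sound of *ekos* is /s/ (a voiceless consonant), it takes -ev, giving *ekosev*.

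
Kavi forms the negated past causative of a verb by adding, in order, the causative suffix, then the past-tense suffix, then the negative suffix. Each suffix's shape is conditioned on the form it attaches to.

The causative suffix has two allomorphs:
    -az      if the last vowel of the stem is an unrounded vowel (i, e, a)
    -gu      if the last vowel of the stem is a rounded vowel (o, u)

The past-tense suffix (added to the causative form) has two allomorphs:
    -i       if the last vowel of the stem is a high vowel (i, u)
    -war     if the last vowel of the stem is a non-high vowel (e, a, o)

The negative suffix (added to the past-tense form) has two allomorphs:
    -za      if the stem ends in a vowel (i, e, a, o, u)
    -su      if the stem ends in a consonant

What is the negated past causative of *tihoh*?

*tihoh* — last vowel /o/ (a rounded vowel) → -gu → *tihohgu*.
The causative form *tihohgu* — last vowel /u/ (a high vowel) → -i → *tihohgui*.
The final sound of the past-tense form *tihohgui* is /i/, which is a vowel, so the negative suffix is -za, giving *tihohguiza*.

tihohguiza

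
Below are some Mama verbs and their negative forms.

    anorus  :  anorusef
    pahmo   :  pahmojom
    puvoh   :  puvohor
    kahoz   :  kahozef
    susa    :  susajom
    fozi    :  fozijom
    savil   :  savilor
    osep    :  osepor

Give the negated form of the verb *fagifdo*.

The alternation tracks the final sound of the stem — -ef when the stem ends in a sibilant (*anorus*, *kahoz*); -or when the stem ends in a non-sibilant consonant (*puvoh*, *savil*, *osep*); -jom when the stem ends in a vowel (*pahmo*, *susa*, *fozi*).
Since the final sound of *fagifdo* is /o/ (a vowel), it takes -jom, giving *fagifdojom*.

fagifdojom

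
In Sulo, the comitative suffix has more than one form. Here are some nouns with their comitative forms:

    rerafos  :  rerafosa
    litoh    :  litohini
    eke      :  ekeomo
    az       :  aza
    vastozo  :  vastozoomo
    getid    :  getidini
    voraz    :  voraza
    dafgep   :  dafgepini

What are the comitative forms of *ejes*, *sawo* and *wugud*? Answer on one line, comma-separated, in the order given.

ejesa, sawoomo, wugudini

Looking at the final sound of each stem: -a when the stem ends in a sibilant (*rerafos*, *az*, *voraz*); -ini when the stem ends in a non-sibilant consonant (*litoh*, *getid*, *dafgep*); -omo when the stem ends in a vowel (*eke*, *vastozo*).
*ejes* — final sound /s/ (a sibilant) → -a → *ejesa*.
*sawo*: final sound = /o/, a vowel → -omo → *sawoomo*.
Since the final sound of *wugud* is /d/ (a non-sibilant consonant), it takes -ini, giving *wugudini*.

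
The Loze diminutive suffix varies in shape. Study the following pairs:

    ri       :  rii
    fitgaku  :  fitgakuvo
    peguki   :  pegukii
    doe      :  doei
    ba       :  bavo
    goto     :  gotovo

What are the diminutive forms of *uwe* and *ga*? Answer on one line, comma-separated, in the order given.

uwei, gavo

The suffix is conditioned by the last vowel: -i when the last vowel of the stem is a front vowel (*ri*, *peguki*, *doe*); -vo when the last vowel of the stem is a back vowel (*fitgaku*, *ba*, *goto*).
Since the last vowel of *uwe* is /e/ (a front vowel), it takes -i, giving *uwei*.
*ga* — last vowel /a/ (a back vowel) → -vo → *gavo*.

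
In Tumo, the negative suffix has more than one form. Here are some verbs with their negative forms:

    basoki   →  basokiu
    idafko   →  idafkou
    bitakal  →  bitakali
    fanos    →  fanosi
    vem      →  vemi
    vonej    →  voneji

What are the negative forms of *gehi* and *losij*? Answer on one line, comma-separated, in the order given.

The suffix is conditioned by the final sound: -i when the stem ends in a consonant (*bitakal*, *fanos*, *vem*, *vonej*); -u when the stem ends in a vowel (*basoki*, *idafko*).
*gehi*: final sound = /i/, a vowel → -u → *gehiu*.
Since the final sound of *losij* is /j/ (a consonant), it takes -i, giving *losiji*.

gehiu, losiji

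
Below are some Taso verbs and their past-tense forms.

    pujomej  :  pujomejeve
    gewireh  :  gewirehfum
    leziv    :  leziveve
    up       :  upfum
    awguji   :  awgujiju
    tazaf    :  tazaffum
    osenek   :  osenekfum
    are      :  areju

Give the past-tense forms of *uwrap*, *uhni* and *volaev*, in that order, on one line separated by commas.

Looking at the final sound of each stem: -fum when the stem ends in a voiceless consonant (*gewireh*, *up*, *tazaf*, *osenek*); -eve when the stem ends in a voiced consonant (*pujomej*, *leziv*); -ju when the stem ends in a vowel (*awguji*, *are*).
*uwrap*: final sound = /p/, a voiceless consonant → -fum → *uwrapfum*.
*uhni*: final sound = /i/, a vowel → -ju → *uhniju*.
*volaev*: final sound = /v/, a voiced consonant → -eve → *volaeveve*.

uwrapfum, uhniju, volaeveve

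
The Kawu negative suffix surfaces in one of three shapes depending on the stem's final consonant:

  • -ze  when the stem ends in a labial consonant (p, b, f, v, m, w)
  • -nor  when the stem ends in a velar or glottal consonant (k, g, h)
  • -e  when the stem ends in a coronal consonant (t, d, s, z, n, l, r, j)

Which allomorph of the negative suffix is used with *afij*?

-e

*afij*: final consonant = /j/, coronal → -e.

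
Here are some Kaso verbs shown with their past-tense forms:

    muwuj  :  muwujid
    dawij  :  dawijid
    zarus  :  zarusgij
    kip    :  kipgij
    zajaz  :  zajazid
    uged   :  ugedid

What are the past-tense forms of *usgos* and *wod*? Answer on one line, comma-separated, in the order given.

The suffix is conditioned by the final consonant: -gij when the stem ends in a voiceless consonant (*zarus*, *kip*); -id when the stem ends in a voiced consonant (*muwuj*, *dawij*, *zajaz*, *uged*).
The final consonant of *usgos* is /s/, which is voiceless, so the suffix is -gij, giving *usgosgij*.
*wod* — final consonant /d/ (voiced) → -id → *wodid*.

usgosgij, wodid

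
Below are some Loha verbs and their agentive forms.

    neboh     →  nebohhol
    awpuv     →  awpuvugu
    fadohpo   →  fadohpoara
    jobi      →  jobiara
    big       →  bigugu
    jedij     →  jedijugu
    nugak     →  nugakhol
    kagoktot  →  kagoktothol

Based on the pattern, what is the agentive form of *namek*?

Looking at the final sound of each stem: -hol when the stem ends in a voiceless consonant (*neboh*, *nugak*, *kagoktot*); -ugu when the stem ends in a voiced consonant (*awpuv*, *big*, *jedij*); -ara when the stem ends in a vowel (*fadohpo*, *jobi*).
Since the final sound of *namek* is /k/ (a voiceless consonant), it takes -hol, giving *namekhol*.

namekhol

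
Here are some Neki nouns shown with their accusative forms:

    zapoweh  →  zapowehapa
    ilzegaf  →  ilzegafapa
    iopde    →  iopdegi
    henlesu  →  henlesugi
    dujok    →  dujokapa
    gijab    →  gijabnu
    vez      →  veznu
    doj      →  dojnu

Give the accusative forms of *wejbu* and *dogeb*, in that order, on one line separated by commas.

wejbugi, dogebnu

The alternation tracks the final sound of the stem — -apa when the stem ends in a voiceless consonant (*zapoweh*, *ilzegaf*, *dujok*); -nu when the stem ends in a voiced consonant (*gijab*, *vez*, *doj*); -gi when the stem ends in a vowel (*iopde*, *henlesu*).
*wejbu* — final sound /u/ (a vowel) → -gi → *wejbugi*.
Since the final sound of *dogeb* is /b/ (a voiced consonant), it takes -nu, giving *dogebnu*.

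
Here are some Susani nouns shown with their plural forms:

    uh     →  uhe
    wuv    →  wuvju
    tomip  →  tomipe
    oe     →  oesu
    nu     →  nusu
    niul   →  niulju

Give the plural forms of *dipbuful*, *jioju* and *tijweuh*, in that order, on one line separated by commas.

dipbufulju, jiojusu, tijweuhe

Looking at the final sound of each stem: -e when the stem ends in a voiceless consonant (*uh*, *tomip*); -ju when the stem ends in a voiced consonant (*wuv*, *niul*); -su when the stem ends in a vowel (*oe*, *nu*).
*dipbuful* — final sound /l/ (a voiced consonant) → -ju → *dipbufulju*.
Since the final sound of *jioju* is /u/ (a vowel), it takes -su, giving *jiojusu*.
*tijweuh*: final sound = /h/, a voiceless consonant → -e → *tijweuhe*.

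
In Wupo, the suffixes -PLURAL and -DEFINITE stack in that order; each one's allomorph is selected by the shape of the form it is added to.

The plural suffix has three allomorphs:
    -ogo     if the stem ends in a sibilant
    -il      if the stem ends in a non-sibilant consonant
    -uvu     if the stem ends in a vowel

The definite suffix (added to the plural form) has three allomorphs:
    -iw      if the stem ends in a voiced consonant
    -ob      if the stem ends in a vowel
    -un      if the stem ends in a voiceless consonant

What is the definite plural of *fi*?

fiuvuob

*fi* — final sound /i/ (a vowel) → -uvu → *fiuvu*.
The final sound of the plural form *fiuvu* is /u/, which is a vowel, so the definite suffix is -ob, giving *fiuvuob*.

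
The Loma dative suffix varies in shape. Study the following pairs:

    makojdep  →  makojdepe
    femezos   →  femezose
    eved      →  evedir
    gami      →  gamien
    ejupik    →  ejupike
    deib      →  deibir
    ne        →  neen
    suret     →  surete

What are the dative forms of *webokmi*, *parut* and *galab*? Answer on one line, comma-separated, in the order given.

The alternation tracks the final sound of the stem — -e when the stem ends in a voiceless consonant (*makojdep*, *femezos*, *ejupik*, *suret*); -ir when the stem ends in a voiced consonant (*eved*, *deib*); -en when the stem ends in a vowel (*gami*, *ne*).
The final sound of *webokmi* is /i/, which is a vowel, so the suffix is -en, giving *webokmien*.
*parut* — final sound /t/ (a voiceless consonant) → -e → *parute*.
*galab*: final sound = /b/, a voiced consonant → -ir → *galabir*.

webokmien, parute, galabir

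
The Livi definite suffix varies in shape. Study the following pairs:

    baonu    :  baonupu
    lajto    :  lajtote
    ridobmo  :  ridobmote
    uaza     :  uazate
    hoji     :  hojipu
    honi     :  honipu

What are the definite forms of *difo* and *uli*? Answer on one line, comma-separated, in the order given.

difote, ulipu

The pattern is height harmony: -pu when the last vowel of the stem is a high vowel (*baonu*, *hoji*, *honi*); -te when the last vowel of the stem is a non-high vowel (*lajto*, *ridobmo*, *uaza*).
Since the last vowel of *difo* is /o/ (a non-high vowel), it takes -te, giving *difote*.
Since the last vowel of *uli* is /i/ (a high vowel), it takes -pu, giving *ulipu*.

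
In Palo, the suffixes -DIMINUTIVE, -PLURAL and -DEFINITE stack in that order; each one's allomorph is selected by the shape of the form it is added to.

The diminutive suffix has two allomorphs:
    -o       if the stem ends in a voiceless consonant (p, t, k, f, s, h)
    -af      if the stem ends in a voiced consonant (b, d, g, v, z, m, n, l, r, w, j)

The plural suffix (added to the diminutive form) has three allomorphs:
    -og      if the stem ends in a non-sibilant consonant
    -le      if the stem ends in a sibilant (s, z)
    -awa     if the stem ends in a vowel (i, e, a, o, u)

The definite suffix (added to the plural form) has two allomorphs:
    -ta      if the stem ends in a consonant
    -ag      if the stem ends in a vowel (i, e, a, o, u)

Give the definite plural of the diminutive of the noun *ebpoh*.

ebpohoawaag

Since the final consonant of *ebpoh* is /h/ (voiceless), it takes -o, giving *ebpoho*.
The diminutive form *ebpoho*: final sound = /o/, a vowel → -awa → *ebpohoawa*.
The plural form *ebpohoawa* — final sound /a/ (a vowel) → -ag → *ebpohoawaag*.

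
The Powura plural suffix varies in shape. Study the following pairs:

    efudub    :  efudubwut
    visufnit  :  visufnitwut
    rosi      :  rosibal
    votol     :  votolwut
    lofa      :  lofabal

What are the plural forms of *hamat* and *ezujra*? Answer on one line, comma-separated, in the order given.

hamatwut, ezujrabal

The pattern is consonant vs. vowel: -wut when the stem ends in a consonant (*efudub*, *visufnit*, *votol*); -bal when the stem ends in a vowel (*rosi*, *lofa*).
*hamat*: final sound = /t/, a consonant → -wut → *hamatwut*.
The final sound of *ezujra* is /a/, which is a vowel, so the suffix is -bal, giving *ezujrabal*.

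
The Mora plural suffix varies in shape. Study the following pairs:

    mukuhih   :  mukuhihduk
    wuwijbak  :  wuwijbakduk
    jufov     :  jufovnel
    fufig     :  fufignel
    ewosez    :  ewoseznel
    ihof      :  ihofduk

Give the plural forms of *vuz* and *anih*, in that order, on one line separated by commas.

The suffix is conditioned by the final consonant: -duk when the stem ends in a voiceless consonant (*mukuhih*, *wuwijbak*, *ihof*); -nel when the stem ends in a voiced consonant (*jufov*, *fufig*, *ewosez*).
Since the final consonant of *vuz* is /z/ (voiced), it takes -nel, giving *vuznel*.
The final consonant of *anih* is /h/, which is voiceless, so the suffix is -duk, giving *anihduk*.

vuznel, anihduk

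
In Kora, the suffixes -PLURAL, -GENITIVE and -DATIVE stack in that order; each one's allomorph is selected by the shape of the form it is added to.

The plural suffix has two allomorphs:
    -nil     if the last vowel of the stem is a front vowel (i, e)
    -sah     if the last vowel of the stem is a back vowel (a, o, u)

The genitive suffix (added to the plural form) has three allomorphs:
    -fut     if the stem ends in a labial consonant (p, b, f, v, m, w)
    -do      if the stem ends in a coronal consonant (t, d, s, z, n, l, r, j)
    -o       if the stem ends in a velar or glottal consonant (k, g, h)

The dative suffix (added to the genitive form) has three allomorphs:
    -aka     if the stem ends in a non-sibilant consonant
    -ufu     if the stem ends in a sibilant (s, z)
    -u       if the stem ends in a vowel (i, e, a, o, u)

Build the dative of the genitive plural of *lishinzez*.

*lishinzez*: last vowel = /e/, a front vowel → -nil → *lishinzeznil*.
Since the final consonant of the plural form *lishinzeznil* is /l/ (coronal), it takes -do, giving *lishinzeznildo*.
The final sound of the genitive form *lishinzeznildo* is /o/, which is a vowel, so the dative suffix is -u, giving *lishinzeznildou*.

lishinzeznildou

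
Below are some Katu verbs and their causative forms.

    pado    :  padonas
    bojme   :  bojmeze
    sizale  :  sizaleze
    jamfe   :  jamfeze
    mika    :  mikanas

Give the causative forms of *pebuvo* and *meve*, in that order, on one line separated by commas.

pebuvonas, meveze

Looking at the last vowel of each stem: -ze when the last vowel of the stem is a front vowel (*bojme*, *sizale*, *jamfe*); -nas when the last vowel of the stem is a back vowel (*pado*, *mika*).
*pebuvo*: last vowel = /o/, a back vowel → -nas → *pebuvonas*.
*meve*: last vowel = /e/, a front vowel → -ze → *meveze*.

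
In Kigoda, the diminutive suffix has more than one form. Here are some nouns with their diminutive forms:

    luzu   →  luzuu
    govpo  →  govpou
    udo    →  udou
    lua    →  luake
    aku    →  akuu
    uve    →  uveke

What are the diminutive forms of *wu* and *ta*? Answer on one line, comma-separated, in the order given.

wuu, take

The pattern is rounding harmony: -u when the last vowel of the stem is a rounded vowel (*luzu*, *govpo*, *udo*, *aku*); -ke when the last vowel of the stem is an unrounded vowel (*lua*, *uve*).
The last vowel of *wu* is /u/, which is a rounded vowel, so the suffix is -u, giving *wuu*.
The last vowel of *ta* is /a/, which is an unrounded vowel, so the suffix is -ke, giving *take*.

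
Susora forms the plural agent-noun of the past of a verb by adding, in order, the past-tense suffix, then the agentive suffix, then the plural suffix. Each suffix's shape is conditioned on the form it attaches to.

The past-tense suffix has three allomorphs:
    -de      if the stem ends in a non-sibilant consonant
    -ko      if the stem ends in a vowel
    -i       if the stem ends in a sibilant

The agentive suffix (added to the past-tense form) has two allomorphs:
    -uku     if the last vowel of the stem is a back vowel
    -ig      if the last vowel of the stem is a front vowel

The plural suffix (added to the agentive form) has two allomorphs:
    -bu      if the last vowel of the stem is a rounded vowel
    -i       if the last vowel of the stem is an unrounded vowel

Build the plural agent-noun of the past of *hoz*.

hoziigi

*hoz*: final sound = /z/, a sibilant → -i → *hozi*.
The last vowel of the past-tense form *hozi* is /i/, which is a front vowel, so the agentive suffix is -ig, giving *hoziig*.
The last vowel of the agentive form *hoziig* is /i/, which is an unrounded vowel, so the plural suffix is -i, giving *hoziigi*.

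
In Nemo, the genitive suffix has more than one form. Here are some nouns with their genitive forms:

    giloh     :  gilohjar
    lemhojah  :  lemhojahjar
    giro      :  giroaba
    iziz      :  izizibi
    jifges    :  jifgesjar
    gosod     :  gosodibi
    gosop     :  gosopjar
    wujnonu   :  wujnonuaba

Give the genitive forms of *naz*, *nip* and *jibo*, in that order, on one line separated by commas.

nazibi, nipjar, jiboaba

The pattern is voicing of the final sound: -jar when the stem ends in a voiceless consonant (*giloh*, *lemhojah*, *jifges*, *gosop*); -ibi when the stem ends in a voiced consonant (*iziz*, *gosod*); -aba when the stem ends in a vowel (*giro*, *wujnonu*).
The final sound of *naz* is /z/, which is a voiced consonant, so the suffix is -ibi, giving *nazibi*.
*nip* — final sound /p/ (a voiceless consonant) → -jar → *nipjar*.
*jibo* — final sound /o/ (a vowel) → -aba → *jiboaba*.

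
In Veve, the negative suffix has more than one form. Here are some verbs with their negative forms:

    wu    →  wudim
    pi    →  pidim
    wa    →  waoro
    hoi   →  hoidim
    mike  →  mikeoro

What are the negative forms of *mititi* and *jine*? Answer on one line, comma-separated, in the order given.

The alternation tracks the last vowel of the stem — -dim when the last vowel of the stem is a high vowel (*wu*, *pi*, *hoi*); -oro when the last vowel of the stem is a non-high vowel (*wa*, *mike*).
The last vowel of *mititi* is /i/, which is a high vowel, so the suffix is -dim, giving *mititidim*.
The last vowel of *jine* is /e/, which is a non-high vowel, so the suffix is -oro, giving *jineoro*.

mititidim, jineoro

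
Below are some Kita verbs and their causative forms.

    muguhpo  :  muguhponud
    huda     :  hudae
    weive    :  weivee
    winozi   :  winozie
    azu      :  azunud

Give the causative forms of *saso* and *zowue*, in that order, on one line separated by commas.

The alternation tracks the last vowel of the stem — -nud when the last vowel of the stem is a rounded vowel (*muguhpo*, *azu*); -e when the last vowel of the stem is an unrounded vowel (*huda*, *weive*, *winozi*).
The last vowel of *saso* is /o/, which is a rounded vowel, so the suffix is -nud, giving *sasonud*.
*zowue*: last vowel = /e/, an unrounded vowel → -e → *zowuee*.

sasonud, zowuee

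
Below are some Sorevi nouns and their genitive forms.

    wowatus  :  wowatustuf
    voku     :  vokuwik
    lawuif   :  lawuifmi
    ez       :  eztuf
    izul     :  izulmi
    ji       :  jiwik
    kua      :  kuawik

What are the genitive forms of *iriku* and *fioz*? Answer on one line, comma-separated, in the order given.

The suffix is conditioned by the final sound: -tuf when the stem ends in a sibilant (*wowatus*, *ez*); -mi when the stem ends in a non-sibilant consonant (*lawuif*, *izul*); -wik when the stem ends in a vowel (*voku*, *ji*, *kua*).
*iriku*: final sound = /u/, a vowel → -wik → *irikuwik*.
*fioz* — final sound /z/ (a sibilant) → -tuf → *fioztuf*.

irikuwik, fioztuf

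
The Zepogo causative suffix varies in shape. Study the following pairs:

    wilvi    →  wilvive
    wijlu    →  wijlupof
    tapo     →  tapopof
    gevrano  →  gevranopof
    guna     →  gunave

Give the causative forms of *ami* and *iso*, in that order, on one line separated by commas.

amive, isopof

The suffix is conditioned by the last vowel: -pof when the last vowel of the stem is a rounded vowel (*wijlu*, *tapo*, *gevrano*); -ve when the last vowel of the stem is an unrounded vowel (*wilvi*, *guna*).
Since the last vowel of *ami* is /i/ (an unrounded vowel), it takes -ve, giving *amive*.
Since the last vowel of *iso* is /o/ (a rounded vowel), it takes -pof, giving *isopof*.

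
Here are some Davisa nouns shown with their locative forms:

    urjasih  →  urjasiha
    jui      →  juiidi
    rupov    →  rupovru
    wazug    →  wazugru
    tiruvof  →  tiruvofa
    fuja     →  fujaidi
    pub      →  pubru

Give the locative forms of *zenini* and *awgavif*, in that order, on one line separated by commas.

Looking at the final sound of each stem: -a when the stem ends in a voiceless consonant (*urjasih*, *tiruvof*); -ru when the stem ends in a voiced consonant (*rupov*, *wazug*, *pub*); -idi when the stem ends in a vowel (*jui*, *fuja*).
*zenini*: final sound = /i/, a vowel → -idi → *zeniniidi*.
Since the final sound of *awgavif* is /f/ (a voiceless consonant), it takes -a, giving *awgavifa*.

zeniniidi, awgavifa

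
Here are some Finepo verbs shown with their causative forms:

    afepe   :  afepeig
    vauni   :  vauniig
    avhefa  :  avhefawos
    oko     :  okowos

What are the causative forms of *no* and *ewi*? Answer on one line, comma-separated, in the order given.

nowos, ewiig

The suffix is conditioned by the last vowel: -ig when the last vowel of the stem is a front vowel (*afepe*, *vauni*); -wos when the last vowel of the stem is a back vowel (*avhefa*, *oko*).
The last vowel of *no* is /o/, which is a back vowel, so the suffix is -wos, giving *nowos*.
*ewi* — last vowel /i/ (a front vowel) → -ig → *ewiig*.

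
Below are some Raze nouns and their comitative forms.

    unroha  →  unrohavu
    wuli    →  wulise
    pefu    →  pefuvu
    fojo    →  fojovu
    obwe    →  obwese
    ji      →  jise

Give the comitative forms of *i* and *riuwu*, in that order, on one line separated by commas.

The alternation tracks the last vowel of the stem — -se when the last vowel of the stem is a front vowel (*wuli*, *obwe*, *ji*); -vu when the last vowel of the stem is a back vowel (*unroha*, *pefu*, *fojo*).
*i* — last vowel /i/ (a front vowel) → -se → *ise*.
The last vowel of *riuwu* is /u/, which is a back vowel, so the suffix is -vu, giving *riuwuvu*.

ise, riuwuvu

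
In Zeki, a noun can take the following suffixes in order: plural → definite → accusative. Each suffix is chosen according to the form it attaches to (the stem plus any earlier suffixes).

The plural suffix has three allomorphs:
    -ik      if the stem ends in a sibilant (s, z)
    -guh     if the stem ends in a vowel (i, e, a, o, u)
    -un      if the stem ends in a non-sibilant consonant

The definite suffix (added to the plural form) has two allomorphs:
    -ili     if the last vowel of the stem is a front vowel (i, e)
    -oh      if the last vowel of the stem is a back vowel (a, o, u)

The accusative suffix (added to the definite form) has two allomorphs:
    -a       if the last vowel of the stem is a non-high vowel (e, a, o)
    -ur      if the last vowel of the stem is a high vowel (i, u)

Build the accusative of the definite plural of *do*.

doguhoha

*do*: final sound = /o/, a vowel → -guh → *doguh*.
The plural form *doguh* — last vowel /u/ (a back vowel) → -oh → *doguhoh*.
The definite form *doguhoh* — last vowel /o/ (a non-high vowel) → -a → *doguhoha*.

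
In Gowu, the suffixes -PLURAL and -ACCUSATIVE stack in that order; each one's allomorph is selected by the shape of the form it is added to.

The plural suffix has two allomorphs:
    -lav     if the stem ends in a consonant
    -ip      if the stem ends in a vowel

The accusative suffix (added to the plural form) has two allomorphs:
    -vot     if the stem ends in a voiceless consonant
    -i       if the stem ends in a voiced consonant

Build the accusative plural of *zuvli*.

*zuvli* — final sound /i/ (a vowel) → -ip → *zuvliip*.
The plural form *zuvliip* — final consonant /p/ (voiceless) → -vot → *zuvliipvot*.

zuvliipvot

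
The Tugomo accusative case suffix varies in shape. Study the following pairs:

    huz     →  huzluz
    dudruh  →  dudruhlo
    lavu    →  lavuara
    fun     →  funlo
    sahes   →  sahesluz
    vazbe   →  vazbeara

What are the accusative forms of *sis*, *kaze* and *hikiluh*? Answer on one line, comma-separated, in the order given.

sisluz, kazeara, hikiluhlo

The alternation tracks the final sound of the stem — -luz when the stem ends in a sibilant (*huz*, *sahes*); -lo when the stem ends in a non-sibilant consonant (*dudruh*, *fun*); -ara when the stem ends in a vowel (*lavu*, *vazbe*).
The final sound of *sis* is /s/, which is a sibilant, so the suffix is -luz, giving *sisluz*.
*kaze* — final sound /e/ (a vowel) → -ara → *kazeara*.
*hikiluh* — final sound /h/ (a non-sibilant consonant) → -lo → *hikiluhlo*.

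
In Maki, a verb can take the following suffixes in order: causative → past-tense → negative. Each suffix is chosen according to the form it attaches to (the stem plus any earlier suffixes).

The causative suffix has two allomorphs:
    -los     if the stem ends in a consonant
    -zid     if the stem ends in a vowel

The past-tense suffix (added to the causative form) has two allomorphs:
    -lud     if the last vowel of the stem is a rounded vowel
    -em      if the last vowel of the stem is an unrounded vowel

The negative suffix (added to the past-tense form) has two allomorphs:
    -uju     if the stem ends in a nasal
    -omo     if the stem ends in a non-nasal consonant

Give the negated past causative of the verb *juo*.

juozidemuju

The final sound of *juo* is /o/, which is a vowel, so the causative suffix is -zid, giving *juozid*.
The last vowel of the causative form *juozid* is /i/, which is an unrounded vowel, so the past-tense suffix is -em, giving *juozidem*.
The past-tense form *juozidem*: final consonant = /m/, a nasal → -uju → *juozidemuju*.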